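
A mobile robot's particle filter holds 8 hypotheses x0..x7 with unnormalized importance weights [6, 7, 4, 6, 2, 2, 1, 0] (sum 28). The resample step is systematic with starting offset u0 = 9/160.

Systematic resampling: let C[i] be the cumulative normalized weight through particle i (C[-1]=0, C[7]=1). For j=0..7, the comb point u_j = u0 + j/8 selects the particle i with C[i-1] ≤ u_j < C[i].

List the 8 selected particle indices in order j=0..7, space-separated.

C = [3/14, 13/28, 17/28, 23/28, 25/28, 27/28, 1, 1]
j=0: u_0=9/160 ∈ [0, 3/14) → index 0
j=1: u_1=29/160 ∈ [0, 3/14) → index 0
j=2: u_2=49/160 ∈ [3/14, 13/28) → index 1
j=3: u_3=69/160 ∈ [3/14, 13/28) → index 1
j=4: u_4=89/160 ∈ [13/28, 17/28) → index 2
j=5: u_5=109/160 ∈ [17/28, 23/28) → index 3
j=6: u_6=129/160 ∈ [17/28, 23/28) → index 3
j=7: u_7=149/160 ∈ [25/28, 27/28) → index 5

0 0 1 1 2 3 3 5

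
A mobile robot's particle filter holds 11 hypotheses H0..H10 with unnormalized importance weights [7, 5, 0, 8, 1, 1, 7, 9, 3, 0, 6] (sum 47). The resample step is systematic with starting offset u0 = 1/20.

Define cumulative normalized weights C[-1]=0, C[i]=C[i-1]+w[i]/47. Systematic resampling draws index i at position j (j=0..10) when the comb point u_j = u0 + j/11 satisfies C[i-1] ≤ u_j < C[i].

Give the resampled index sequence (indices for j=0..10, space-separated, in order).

0 0 1 3 3 6 6 7 7 8 10

C = [7/47, 12/47, 12/47, 20/47, 21/47, 22/47, 29/47, 38/47, 41/47, 41/47, 1]
j=0: u_0=1/20 ∈ [0, 7/47) → index 0
j=1: u_1=31/220 ∈ [0, 7/47) → index 0
j=2: u_2=51/220 ∈ [7/47, 12/47) → index 1
j=3: u_3=71/220 ∈ [12/47, 20/47) → index 3
j=4: u_4=91/220 ∈ [12/47, 20/47) → index 3
j=5: u_5=111/220 ∈ [22/47, 29/47) → index 6
j=6: u_6=131/220 ∈ [22/47, 29/47) → index 6
j=7: u_7=151/220 ∈ [29/47, 38/47) → index 7
j=8: u_8=171/220 ∈ [29/47, 38/47) → index 7
j=9: u_9=191/220 ∈ [38/47, 41/47) → index 8
j=10: u_10=211/220 ∈ [41/47, 1) → index 10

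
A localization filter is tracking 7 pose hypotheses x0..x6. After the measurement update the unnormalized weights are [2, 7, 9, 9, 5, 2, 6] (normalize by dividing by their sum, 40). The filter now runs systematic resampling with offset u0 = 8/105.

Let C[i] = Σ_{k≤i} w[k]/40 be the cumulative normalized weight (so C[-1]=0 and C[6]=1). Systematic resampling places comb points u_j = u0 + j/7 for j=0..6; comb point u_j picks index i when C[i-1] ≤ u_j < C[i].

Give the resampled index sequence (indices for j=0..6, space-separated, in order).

C = [1/20, 9/40, 9/20, 27/40, 4/5, 17/20, 1]
j=0: u_0=8/105 ∈ [1/20, 9/40) → index 1
j=1: u_1=23/105 ∈ [1/20, 9/40) → index 1
j=2: u_2=38/105 ∈ [9/40, 9/20) → index 2
j=3: u_3=53/105 ∈ [9/20, 27/40) → index 3
j=4: u_4=68/105 ∈ [9/20, 27/40) → index 3
j=5: u_5=83/105 ∈ [27/40, 4/5) → index 4
j=6: u_6=14/15 ∈ [17/20, 1) → index 6

1 1 2 3 3 4 6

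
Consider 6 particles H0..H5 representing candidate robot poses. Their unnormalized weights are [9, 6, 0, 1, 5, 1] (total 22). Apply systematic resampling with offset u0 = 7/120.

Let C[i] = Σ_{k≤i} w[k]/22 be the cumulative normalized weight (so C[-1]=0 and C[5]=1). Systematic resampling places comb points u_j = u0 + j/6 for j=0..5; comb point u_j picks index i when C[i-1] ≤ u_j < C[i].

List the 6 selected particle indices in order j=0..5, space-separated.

C = [9/22, 15/22, 15/22, 8/11, 21/22, 1]
j=0: u_0=7/120 ∈ [0, 9/22) → index 0
j=1: u_1=9/40 ∈ [0, 9/22) → index 0
j=2: u_2=47/120 ∈ [0, 9/22) → index 0
j=3: u_3=67/120 ∈ [9/22, 15/22) → index 1
j=4: u_4=29/40 ∈ [15/22, 8/11) → index 3
j=5: u_5=107/120 ∈ [8/11, 21/22) → index 4

0 0 0 1 3 4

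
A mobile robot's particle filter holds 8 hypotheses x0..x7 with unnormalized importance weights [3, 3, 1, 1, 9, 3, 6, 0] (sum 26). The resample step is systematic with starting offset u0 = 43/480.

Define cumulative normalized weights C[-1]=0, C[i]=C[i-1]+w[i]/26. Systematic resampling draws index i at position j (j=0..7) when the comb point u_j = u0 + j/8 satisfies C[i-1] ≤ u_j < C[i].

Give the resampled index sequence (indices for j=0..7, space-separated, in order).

C = [3/26, 3/13, 7/26, 4/13, 17/26, 10/13, 1, 1]
j=0: u_0=43/480 ∈ [0, 3/26) → index 0
j=1: u_1=103/480 ∈ [3/26, 3/13) → index 1
j=2: u_2=163/480 ∈ [4/13, 17/26) → index 4
j=3: u_3=223/480 ∈ [4/13, 17/26) → index 4
j=4: u_4=283/480 ∈ [4/13, 17/26) → index 4
j=5: u_5=343/480 ∈ [17/26, 10/13) → index 5
j=6: u_6=403/480 ∈ [10/13, 1) → index 6
j=7: u_7=463/480 ∈ [10/13, 1) → index 6

0 1 4 4 4 5 6 6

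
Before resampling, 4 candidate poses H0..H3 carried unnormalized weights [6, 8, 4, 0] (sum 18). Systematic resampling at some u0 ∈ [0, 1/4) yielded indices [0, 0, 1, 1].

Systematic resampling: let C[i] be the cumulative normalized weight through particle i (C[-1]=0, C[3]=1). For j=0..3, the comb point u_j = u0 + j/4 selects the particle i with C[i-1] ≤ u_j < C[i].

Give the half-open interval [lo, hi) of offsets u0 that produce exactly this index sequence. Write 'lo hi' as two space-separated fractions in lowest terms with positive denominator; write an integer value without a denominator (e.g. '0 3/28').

C = [1/3, 7/9, 1, 1]
j=0 picked index 0: u0 ∈ [0, 1/3)
j=1 picked index 0: u0 ∈ [-1/4, 1/12)
j=2 picked index 1: u0 ∈ [-1/6, 5/18)
j=3 picked index 1: u0 ∈ [-5/12, 1/36)
intersection: [0, 1/36)

0 1/36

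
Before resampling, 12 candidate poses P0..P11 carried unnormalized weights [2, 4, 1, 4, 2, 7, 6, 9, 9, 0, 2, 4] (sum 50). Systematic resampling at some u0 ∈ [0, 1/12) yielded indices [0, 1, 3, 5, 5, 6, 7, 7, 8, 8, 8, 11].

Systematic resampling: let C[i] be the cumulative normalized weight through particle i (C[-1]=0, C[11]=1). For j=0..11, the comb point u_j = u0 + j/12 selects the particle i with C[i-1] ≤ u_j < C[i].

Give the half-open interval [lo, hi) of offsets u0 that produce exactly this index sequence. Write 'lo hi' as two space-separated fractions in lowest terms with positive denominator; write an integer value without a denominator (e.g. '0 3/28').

1/30 11/300

C = [1/25, 3/25, 7/50, 11/50, 13/50, 2/5, 13/25, 7/10, 22/25, 22/25, 23/25, 1]
j=0 picked index 0: u0 ∈ [0, 1/25)
j=1 picked index 1: u0 ∈ [-13/300, 11/300)
j=2 picked index 3: u0 ∈ [-2/75, 4/75)
j=3 picked index 5: u0 ∈ [1/100, 3/20)
j=4 picked index 5: u0 ∈ [-11/150, 1/15)
j=5 picked index 6: u0 ∈ [-1/60, 31/300)
j=6 picked index 7: u0 ∈ [1/50, 1/5)
j=7 picked index 7: u0 ∈ [-19/300, 7/60)
j=8 picked index 8: u0 ∈ [1/30, 16/75)
j=9 picked index 8: u0 ∈ [-1/20, 13/100)
j=10 picked index 8: u0 ∈ [-2/15, 7/150)
j=11 picked index 11: u0 ∈ [1/300, 1/12)
intersection: [1/30, 11/300)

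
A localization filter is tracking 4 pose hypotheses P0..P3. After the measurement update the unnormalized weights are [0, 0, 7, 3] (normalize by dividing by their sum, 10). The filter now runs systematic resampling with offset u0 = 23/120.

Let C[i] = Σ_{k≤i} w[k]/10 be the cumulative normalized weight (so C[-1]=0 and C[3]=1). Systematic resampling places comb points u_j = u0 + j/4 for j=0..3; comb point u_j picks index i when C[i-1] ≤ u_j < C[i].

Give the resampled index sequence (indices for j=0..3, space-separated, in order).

2 2 2 3

C = [0, 0, 7/10, 1]
j=0: u_0=23/120 ∈ [0, 7/10) → index 2
j=1: u_1=53/120 ∈ [0, 7/10) → index 2
j=2: u_2=83/120 ∈ [0, 7/10) → index 2
j=3: u_3=113/120 ∈ [7/10, 1) → index 3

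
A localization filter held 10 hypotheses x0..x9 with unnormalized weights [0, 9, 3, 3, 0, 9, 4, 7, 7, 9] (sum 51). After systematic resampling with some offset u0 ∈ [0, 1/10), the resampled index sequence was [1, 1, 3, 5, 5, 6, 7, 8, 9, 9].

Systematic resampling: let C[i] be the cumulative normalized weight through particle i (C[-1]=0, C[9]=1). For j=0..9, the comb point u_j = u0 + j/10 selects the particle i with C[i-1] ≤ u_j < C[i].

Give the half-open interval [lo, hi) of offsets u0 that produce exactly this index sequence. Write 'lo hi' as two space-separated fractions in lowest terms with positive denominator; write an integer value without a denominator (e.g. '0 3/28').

C = [0, 3/17, 4/17, 5/17, 5/17, 8/17, 28/51, 35/51, 14/17, 1]
j=0 picked index 1: u0 ∈ [0, 3/17)
j=1 picked index 1: u0 ∈ [-1/10, 13/170)
j=2 picked index 3: u0 ∈ [3/85, 8/85)
j=3 picked index 5: u0 ∈ [-1/170, 29/170)
j=4 picked index 5: u0 ∈ [-9/85, 6/85)
j=5 picked index 6: u0 ∈ [-1/34, 5/102)
j=6 picked index 7: u0 ∈ [-13/255, 22/255)
j=7 picked index 8: u0 ∈ [-7/510, 21/170)
j=8 picked index 9: u0 ∈ [2/85, 1/5)
j=9 picked index 9: u0 ∈ [-13/170, 1/10)
intersection: [3/85, 5/102)

3/85 5/102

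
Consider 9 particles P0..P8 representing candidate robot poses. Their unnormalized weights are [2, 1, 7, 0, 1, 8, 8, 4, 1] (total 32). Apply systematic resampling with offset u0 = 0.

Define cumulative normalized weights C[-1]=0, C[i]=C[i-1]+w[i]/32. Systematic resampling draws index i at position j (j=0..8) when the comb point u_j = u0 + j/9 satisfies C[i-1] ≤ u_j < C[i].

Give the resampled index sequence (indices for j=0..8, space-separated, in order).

C = [1/16, 3/32, 5/16, 5/16, 11/32, 19/32, 27/32, 31/32, 1]
j=0: u_0=0 ∈ [0, 1/16) → index 0
j=1: u_1=1/9 ∈ [3/32, 5/16) → index 2
j=2: u_2=2/9 ∈ [3/32, 5/16) → index 2
j=3: u_3=1/3 ∈ [5/16, 11/32) → index 4
j=4: u_4=4/9 ∈ [11/32, 19/32) → index 5
j=5: u_5=5/9 ∈ [11/32, 19/32) → index 5
j=6: u_6=2/3 ∈ [19/32, 27/32) → index 6
j=7: u_7=7/9 ∈ [19/32, 27/32) → index 6
j=8: u_8=8/9 ∈ [27/32, 31/32) → index 7

0 2 2 4 5 5 6 6 7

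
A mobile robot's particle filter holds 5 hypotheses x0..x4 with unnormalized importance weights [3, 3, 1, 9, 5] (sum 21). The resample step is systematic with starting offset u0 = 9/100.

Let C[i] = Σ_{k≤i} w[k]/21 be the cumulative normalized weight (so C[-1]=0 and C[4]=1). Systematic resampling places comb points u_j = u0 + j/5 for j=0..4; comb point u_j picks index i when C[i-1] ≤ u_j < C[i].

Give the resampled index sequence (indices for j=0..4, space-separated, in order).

C = [1/7, 2/7, 1/3, 16/21, 1]
j=0: u_0=9/100 ∈ [0, 1/7) → index 0
j=1: u_1=29/100 ∈ [2/7, 1/3) → index 2
j=2: u_2=49/100 ∈ [1/3, 16/21) → index 3
j=3: u_3=69/100 ∈ [1/3, 16/21) → index 3
j=4: u_4=89/100 ∈ [16/21, 1) → index 4

0 2 3 3 4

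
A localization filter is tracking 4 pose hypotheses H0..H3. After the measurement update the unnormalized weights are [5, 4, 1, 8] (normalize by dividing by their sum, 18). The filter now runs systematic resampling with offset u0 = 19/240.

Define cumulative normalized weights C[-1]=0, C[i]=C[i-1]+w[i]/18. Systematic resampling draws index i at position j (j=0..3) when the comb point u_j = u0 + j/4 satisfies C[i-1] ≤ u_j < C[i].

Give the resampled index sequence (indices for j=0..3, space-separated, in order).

0 1 3 3

C = [5/18, 1/2, 5/9, 1]
j=0: u_0=19/240 ∈ [0, 5/18) → index 0
j=1: u_1=79/240 ∈ [5/18, 1/2) → index 1
j=2: u_2=139/240 ∈ [5/9, 1) → index 3
j=3: u_3=199/240 ∈ [5/9, 1) → index 3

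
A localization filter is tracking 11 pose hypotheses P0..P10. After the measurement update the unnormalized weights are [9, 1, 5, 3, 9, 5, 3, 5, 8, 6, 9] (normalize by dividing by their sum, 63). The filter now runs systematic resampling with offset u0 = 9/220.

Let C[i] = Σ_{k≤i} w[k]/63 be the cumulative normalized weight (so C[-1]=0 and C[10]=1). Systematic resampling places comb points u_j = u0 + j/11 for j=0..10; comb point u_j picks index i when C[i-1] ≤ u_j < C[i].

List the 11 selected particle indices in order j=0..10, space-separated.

C = [1/7, 10/63, 5/21, 2/7, 3/7, 32/63, 5/9, 40/63, 16/21, 6/7, 1]
j=0: u_0=9/220 ∈ [0, 1/7) → index 0
j=1: u_1=29/220 ∈ [0, 1/7) → index 0
j=2: u_2=49/220 ∈ [10/63, 5/21) → index 2
j=3: u_3=69/220 ∈ [2/7, 3/7) → index 4
j=4: u_4=89/220 ∈ [2/7, 3/7) → index 4
j=5: u_5=109/220 ∈ [3/7, 32/63) → index 5
j=6: u_6=129/220 ∈ [5/9, 40/63) → index 7
j=7: u_7=149/220 ∈ [40/63, 16/21) → index 8
j=8: u_8=169/220 ∈ [16/21, 6/7) → index 9
j=9: u_9=189/220 ∈ [6/7, 1) → index 10
j=10: u_10=19/20 ∈ [6/7, 1) → index 10

0 0 2 4 4 5 7 8 9 10 10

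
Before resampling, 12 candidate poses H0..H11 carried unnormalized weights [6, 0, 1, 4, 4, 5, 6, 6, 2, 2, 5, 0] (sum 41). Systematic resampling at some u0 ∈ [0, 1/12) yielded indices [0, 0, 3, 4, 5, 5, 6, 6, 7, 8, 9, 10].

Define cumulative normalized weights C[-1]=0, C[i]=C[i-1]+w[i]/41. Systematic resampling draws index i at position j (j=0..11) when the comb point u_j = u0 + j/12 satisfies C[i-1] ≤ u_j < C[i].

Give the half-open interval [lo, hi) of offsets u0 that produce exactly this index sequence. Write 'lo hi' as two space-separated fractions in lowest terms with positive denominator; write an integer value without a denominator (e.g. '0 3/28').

4/123 11/246

C = [6/41, 6/41, 7/41, 11/41, 15/41, 20/41, 26/41, 32/41, 34/41, 36/41, 1, 1]
j=0 picked index 0: u0 ∈ [0, 6/41)
j=1 picked index 0: u0 ∈ [-1/12, 31/492)
j=2 picked index 3: u0 ∈ [1/246, 25/246)
j=3 picked index 4: u0 ∈ [3/164, 19/164)
j=4 picked index 5: u0 ∈ [4/123, 19/123)
j=5 picked index 5: u0 ∈ [-25/492, 35/492)
j=6 picked index 6: u0 ∈ [-1/82, 11/82)
j=7 picked index 6: u0 ∈ [-47/492, 25/492)
j=8 picked index 7: u0 ∈ [-4/123, 14/123)
j=9 picked index 8: u0 ∈ [5/164, 13/164)
j=10 picked index 9: u0 ∈ [-1/246, 11/246)
j=11 picked index 10: u0 ∈ [-19/492, 1/12)
intersection: [4/123, 11/246)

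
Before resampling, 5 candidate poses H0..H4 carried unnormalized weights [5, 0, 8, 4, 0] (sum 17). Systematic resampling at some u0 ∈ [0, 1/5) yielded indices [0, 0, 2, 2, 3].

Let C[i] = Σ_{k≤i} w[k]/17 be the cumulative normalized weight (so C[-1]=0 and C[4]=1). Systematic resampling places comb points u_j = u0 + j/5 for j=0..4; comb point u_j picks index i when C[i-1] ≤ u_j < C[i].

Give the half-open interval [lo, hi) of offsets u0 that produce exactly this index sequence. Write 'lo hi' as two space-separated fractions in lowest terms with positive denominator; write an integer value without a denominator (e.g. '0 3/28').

0 8/85

C = [5/17, 5/17, 13/17, 1, 1]
j=0 picked index 0: u0 ∈ [0, 5/17)
j=1 picked index 0: u0 ∈ [-1/5, 8/85)
j=2 picked index 2: u0 ∈ [-9/85, 31/85)
j=3 picked index 2: u0 ∈ [-26/85, 14/85)
j=4 picked index 3: u0 ∈ [-3/85, 1/5)
intersection: [0, 8/85)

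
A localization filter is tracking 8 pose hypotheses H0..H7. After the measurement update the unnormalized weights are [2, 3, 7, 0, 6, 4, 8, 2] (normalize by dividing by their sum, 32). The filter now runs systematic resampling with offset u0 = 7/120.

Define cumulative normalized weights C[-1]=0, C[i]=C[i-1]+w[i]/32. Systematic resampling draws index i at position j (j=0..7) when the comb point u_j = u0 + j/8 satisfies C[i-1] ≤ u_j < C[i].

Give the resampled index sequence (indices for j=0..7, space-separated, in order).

0 2 2 4 4 5 6 6

C = [1/16, 5/32, 3/8, 3/8, 9/16, 11/16, 15/16, 1]
j=0: u_0=7/120 ∈ [0, 1/16) → index 0
j=1: u_1=11/60 ∈ [5/32, 3/8) → index 2
j=2: u_2=37/120 ∈ [5/32, 3/8) → index 2
j=3: u_3=13/30 ∈ [3/8, 9/16) → index 4
j=4: u_4=67/120 ∈ [3/8, 9/16) → index 4
j=5: u_5=41/60 ∈ [9/16, 11/16) → index 5
j=6: u_6=97/120 ∈ [11/16, 15/16) → index 6
j=7: u_7=14/15 ∈ [11/16, 15/16) → index 6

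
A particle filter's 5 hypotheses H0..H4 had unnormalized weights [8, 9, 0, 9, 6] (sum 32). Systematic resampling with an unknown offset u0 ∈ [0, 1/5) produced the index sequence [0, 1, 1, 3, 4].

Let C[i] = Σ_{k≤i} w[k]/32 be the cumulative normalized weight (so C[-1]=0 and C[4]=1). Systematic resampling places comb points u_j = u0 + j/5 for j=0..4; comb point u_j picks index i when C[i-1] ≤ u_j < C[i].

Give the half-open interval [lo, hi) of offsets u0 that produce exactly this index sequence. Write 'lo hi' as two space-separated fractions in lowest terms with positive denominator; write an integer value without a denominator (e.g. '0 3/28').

C = [1/4, 17/32, 17/32, 13/16, 1]
j=0 picked index 0: u0 ∈ [0, 1/4)
j=1 picked index 1: u0 ∈ [1/20, 53/160)
j=2 picked index 1: u0 ∈ [-3/20, 21/160)
j=3 picked index 3: u0 ∈ [-11/160, 17/80)
j=4 picked index 4: u0 ∈ [1/80, 1/5)
intersection: [1/20, 21/160)

1/20 21/160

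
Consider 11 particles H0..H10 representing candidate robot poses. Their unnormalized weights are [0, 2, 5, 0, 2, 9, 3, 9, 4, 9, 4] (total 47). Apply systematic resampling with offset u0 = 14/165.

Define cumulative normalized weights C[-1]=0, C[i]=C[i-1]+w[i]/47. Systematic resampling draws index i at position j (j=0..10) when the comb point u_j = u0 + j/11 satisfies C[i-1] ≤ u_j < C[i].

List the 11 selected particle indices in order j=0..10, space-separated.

2 4 5 5 7 7 7 8 9 9 10

C = [0, 2/47, 7/47, 7/47, 9/47, 18/47, 21/47, 30/47, 34/47, 43/47, 1]
j=0: u_0=14/165 ∈ [2/47, 7/47) → index 2
j=1: u_1=29/165 ∈ [7/47, 9/47) → index 4
j=2: u_2=4/15 ∈ [9/47, 18/47) → index 5
j=3: u_3=59/165 ∈ [9/47, 18/47) → index 5
j=4: u_4=74/165 ∈ [21/47, 30/47) → index 7
j=5: u_5=89/165 ∈ [21/47, 30/47) → index 7
j=6: u_6=104/165 ∈ [21/47, 30/47) → index 7
j=7: u_7=119/165 ∈ [30/47, 34/47) → index 8
j=8: u_8=134/165 ∈ [34/47, 43/47) → index 9
j=9: u_9=149/165 ∈ [34/47, 43/47) → index 9
j=10: u_10=164/165 ∈ [43/47, 1) → index 10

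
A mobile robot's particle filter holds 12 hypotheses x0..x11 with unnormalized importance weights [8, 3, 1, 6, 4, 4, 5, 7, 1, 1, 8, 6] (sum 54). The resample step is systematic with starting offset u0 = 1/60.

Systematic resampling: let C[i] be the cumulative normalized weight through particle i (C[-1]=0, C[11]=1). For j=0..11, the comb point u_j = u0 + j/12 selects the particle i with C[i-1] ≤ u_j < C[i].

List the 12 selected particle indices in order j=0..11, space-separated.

C = [4/27, 11/54, 2/9, 1/3, 11/27, 13/27, 31/54, 19/27, 13/18, 20/27, 8/9, 1]
j=0: u_0=1/60 ∈ [0, 4/27) → index 0
j=1: u_1=1/10 ∈ [0, 4/27) → index 0
j=2: u_2=11/60 ∈ [4/27, 11/54) → index 1
j=3: u_3=4/15 ∈ [2/9, 1/3) → index 3
j=4: u_4=7/20 ∈ [1/3, 11/27) → index 4
j=5: u_5=13/30 ∈ [11/27, 13/27) → index 5
j=6: u_6=31/60 ∈ [13/27, 31/54) → index 6
j=7: u_7=3/5 ∈ [31/54, 19/27) → index 7
j=8: u_8=41/60 ∈ [31/54, 19/27) → index 7
j=9: u_9=23/30 ∈ [20/27, 8/9) → index 10
j=10: u_10=17/20 ∈ [20/27, 8/9) → index 10
j=11: u_11=14/15 ∈ [8/9, 1) → index 11

0 0 1 3 4 5 6 7 7 10 10 11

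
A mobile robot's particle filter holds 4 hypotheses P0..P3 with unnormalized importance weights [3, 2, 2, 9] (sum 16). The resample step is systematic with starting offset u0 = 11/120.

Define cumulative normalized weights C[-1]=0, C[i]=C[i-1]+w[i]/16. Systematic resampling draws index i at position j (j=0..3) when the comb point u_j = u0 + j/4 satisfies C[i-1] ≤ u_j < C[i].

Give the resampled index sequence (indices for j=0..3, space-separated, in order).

0 2 3 3

C = [3/16, 5/16, 7/16, 1]
j=0: u_0=11/120 ∈ [0, 3/16) → index 0
j=1: u_1=41/120 ∈ [5/16, 7/16) → index 2
j=2: u_2=71/120 ∈ [7/16, 1) → index 3
j=3: u_3=101/120 ∈ [7/16, 1) → index 3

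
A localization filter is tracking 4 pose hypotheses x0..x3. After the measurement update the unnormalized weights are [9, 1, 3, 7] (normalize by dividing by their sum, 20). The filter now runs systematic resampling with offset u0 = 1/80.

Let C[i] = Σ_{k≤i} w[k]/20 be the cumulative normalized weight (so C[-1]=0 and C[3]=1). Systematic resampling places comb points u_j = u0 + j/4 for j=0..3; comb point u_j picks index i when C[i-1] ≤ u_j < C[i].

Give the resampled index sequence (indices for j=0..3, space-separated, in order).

C = [9/20, 1/2, 13/20, 1]
j=0: u_0=1/80 ∈ [0, 9/20) → index 0
j=1: u_1=21/80 ∈ [0, 9/20) → index 0
j=2: u_2=41/80 ∈ [1/2, 13/20) → index 2
j=3: u_3=61/80 ∈ [13/20, 1) → index 3

0 0 2 3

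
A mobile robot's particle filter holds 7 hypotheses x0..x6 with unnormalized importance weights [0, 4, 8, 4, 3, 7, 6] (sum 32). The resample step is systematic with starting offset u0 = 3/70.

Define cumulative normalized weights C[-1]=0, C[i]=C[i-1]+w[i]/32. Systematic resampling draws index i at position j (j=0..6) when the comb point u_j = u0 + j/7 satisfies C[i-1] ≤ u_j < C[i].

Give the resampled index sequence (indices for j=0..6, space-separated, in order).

C = [0, 1/8, 3/8, 1/2, 19/32, 13/16, 1]
j=0: u_0=3/70 ∈ [0, 1/8) → index 1
j=1: u_1=13/70 ∈ [1/8, 3/8) → index 2
j=2: u_2=23/70 ∈ [1/8, 3/8) → index 2
j=3: u_3=33/70 ∈ [3/8, 1/2) → index 3
j=4: u_4=43/70 ∈ [19/32, 13/16) → index 5
j=5: u_5=53/70 ∈ [19/32, 13/16) → index 5
j=6: u_6=9/10 ∈ [13/16, 1) → index 6

1 2 2 3 5 5 6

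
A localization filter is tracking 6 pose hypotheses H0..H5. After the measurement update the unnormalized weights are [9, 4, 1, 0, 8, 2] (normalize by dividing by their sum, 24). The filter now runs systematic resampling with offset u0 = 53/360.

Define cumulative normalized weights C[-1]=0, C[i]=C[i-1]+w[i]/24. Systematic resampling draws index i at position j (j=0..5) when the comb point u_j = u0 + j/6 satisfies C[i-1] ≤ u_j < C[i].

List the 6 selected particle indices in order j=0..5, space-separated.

0 0 1 4 4 5

C = [3/8, 13/24, 7/12, 7/12, 11/12, 1]
j=0: u_0=53/360 ∈ [0, 3/8) → index 0
j=1: u_1=113/360 ∈ [0, 3/8) → index 0
j=2: u_2=173/360 ∈ [3/8, 13/24) → index 1
j=3: u_3=233/360 ∈ [7/12, 11/12) → index 4
j=4: u_4=293/360 ∈ [7/12, 11/12) → index 4
j=5: u_5=353/360 ∈ [11/12, 1) → index 5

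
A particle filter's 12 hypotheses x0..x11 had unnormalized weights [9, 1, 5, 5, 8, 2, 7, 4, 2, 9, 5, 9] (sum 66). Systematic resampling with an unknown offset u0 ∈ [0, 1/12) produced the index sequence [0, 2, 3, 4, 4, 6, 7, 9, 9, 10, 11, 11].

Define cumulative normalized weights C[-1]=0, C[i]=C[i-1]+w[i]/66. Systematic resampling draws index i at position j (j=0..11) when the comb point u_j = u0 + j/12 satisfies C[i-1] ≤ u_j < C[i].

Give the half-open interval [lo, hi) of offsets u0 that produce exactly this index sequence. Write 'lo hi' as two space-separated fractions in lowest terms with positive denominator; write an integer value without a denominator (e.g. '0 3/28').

C = [3/22, 5/33, 5/22, 10/33, 14/33, 5/11, 37/66, 41/66, 43/66, 26/33, 19/22, 1]
j=0 picked index 0: u0 ∈ [0, 3/22)
j=1 picked index 2: u0 ∈ [3/44, 19/132)
j=2 picked index 3: u0 ∈ [2/33, 3/22)
j=3 picked index 4: u0 ∈ [7/132, 23/132)
j=4 picked index 4: u0 ∈ [-1/33, 1/11)
j=5 picked index 6: u0 ∈ [5/132, 19/132)
j=6 picked index 7: u0 ∈ [2/33, 4/33)
j=7 picked index 9: u0 ∈ [3/44, 9/44)
j=8 picked index 9: u0 ∈ [-1/66, 4/33)
j=9 picked index 10: u0 ∈ [5/132, 5/44)
j=10 picked index 11: u0 ∈ [1/33, 1/6)
j=11 picked index 11: u0 ∈ [-7/132, 1/12)
intersection: [3/44, 1/12)

3/44 1/12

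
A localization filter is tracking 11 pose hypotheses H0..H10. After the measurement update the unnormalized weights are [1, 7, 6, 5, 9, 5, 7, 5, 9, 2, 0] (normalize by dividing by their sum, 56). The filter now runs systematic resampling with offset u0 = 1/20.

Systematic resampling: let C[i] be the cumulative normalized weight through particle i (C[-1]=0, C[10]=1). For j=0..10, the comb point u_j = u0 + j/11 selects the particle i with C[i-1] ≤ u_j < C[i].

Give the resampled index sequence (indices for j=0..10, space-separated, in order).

1 1 2 3 4 5 6 6 7 8 8

C = [1/56, 1/7, 1/4, 19/56, 1/2, 33/56, 5/7, 45/56, 27/28, 1, 1]
j=0: u_0=1/20 ∈ [1/56, 1/7) → index 1
j=1: u_1=31/220 ∈ [1/56, 1/7) → index 1
j=2: u_2=51/220 ∈ [1/7, 1/4) → index 2
j=3: u_3=71/220 ∈ [1/4, 19/56) → index 3
j=4: u_4=91/220 ∈ [19/56, 1/2) → index 4
j=5: u_5=111/220 ∈ [1/2, 33/56) → index 5
j=6: u_6=131/220 ∈ [33/56, 5/7) → index 6
j=7: u_7=151/220 ∈ [33/56, 5/7) → index 6
j=8: u_8=171/220 ∈ [5/7, 45/56) → index 7
j=9: u_9=191/220 ∈ [45/56, 27/28) → index 8
j=10: u_10=211/220 ∈ [45/56, 27/28) → index 8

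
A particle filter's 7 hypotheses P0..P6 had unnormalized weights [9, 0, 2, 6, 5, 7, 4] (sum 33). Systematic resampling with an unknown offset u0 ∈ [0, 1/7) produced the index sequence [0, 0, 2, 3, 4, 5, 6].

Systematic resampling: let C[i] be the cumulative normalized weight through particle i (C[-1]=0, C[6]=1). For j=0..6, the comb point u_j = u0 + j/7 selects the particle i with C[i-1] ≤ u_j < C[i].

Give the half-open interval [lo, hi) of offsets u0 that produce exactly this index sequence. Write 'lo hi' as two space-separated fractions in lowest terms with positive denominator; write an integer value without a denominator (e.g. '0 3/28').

5/231 1/21

C = [3/11, 3/11, 1/3, 17/33, 2/3, 29/33, 1]
j=0 picked index 0: u0 ∈ [0, 3/11)
j=1 picked index 0: u0 ∈ [-1/7, 10/77)
j=2 picked index 2: u0 ∈ [-1/77, 1/21)
j=3 picked index 3: u0 ∈ [-2/21, 20/231)
j=4 picked index 4: u0 ∈ [-13/231, 2/21)
j=5 picked index 5: u0 ∈ [-1/21, 38/231)
j=6 picked index 6: u0 ∈ [5/231, 1/7)
intersection: [5/231, 1/21)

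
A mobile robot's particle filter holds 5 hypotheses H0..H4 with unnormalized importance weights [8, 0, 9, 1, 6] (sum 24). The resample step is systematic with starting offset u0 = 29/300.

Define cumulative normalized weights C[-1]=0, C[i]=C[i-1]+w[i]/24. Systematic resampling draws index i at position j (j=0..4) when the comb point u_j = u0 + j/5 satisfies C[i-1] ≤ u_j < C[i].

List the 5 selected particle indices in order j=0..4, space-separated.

0 0 2 2 4

C = [1/3, 1/3, 17/24, 3/4, 1]
j=0: u_0=29/300 ∈ [0, 1/3) → index 0
j=1: u_1=89/300 ∈ [0, 1/3) → index 0
j=2: u_2=149/300 ∈ [1/3, 17/24) → index 2
j=3: u_3=209/300 ∈ [1/3, 17/24) → index 2
j=4: u_4=269/300 ∈ [3/4, 1) → index 4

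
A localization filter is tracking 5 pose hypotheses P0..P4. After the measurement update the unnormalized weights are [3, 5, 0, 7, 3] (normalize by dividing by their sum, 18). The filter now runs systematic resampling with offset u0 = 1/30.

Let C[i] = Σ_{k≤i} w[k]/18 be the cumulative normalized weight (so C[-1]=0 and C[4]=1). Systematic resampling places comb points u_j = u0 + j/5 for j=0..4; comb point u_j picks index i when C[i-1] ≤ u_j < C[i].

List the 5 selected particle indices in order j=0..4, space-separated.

0 1 1 3 4

C = [1/6, 4/9, 4/9, 5/6, 1]
j=0: u_0=1/30 ∈ [0, 1/6) → index 0
j=1: u_1=7/30 ∈ [1/6, 4/9) → index 1
j=2: u_2=13/30 ∈ [1/6, 4/9) → index 1
j=3: u_3=19/30 ∈ [4/9, 5/6) → index 3
j=4: u_4=5/6 ∈ [5/6, 1) → index 4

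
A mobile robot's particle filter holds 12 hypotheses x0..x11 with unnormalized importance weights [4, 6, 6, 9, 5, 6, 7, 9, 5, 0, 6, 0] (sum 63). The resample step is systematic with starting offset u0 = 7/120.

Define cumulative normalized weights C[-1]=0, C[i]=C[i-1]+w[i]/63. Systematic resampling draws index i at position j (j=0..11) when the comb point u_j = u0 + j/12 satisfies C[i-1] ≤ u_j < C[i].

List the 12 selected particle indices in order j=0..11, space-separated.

C = [4/63, 10/63, 16/63, 25/63, 10/21, 4/7, 43/63, 52/63, 19/21, 19/21, 1, 1]
j=0: u_0=7/120 ∈ [0, 4/63) → index 0
j=1: u_1=17/120 ∈ [4/63, 10/63) → index 1
j=2: u_2=9/40 ∈ [10/63, 16/63) → index 2
j=3: u_3=37/120 ∈ [16/63, 25/63) → index 3
j=4: u_4=47/120 ∈ [16/63, 25/63) → index 3
j=5: u_5=19/40 ∈ [25/63, 10/21) → index 4
j=6: u_6=67/120 ∈ [10/21, 4/7) → index 5
j=7: u_7=77/120 ∈ [4/7, 43/63) → index 6
j=8: u_8=29/40 ∈ [43/63, 52/63) → index 7
j=9: u_9=97/120 ∈ [43/63, 52/63) → index 7
j=10: u_10=107/120 ∈ [52/63, 19/21) → index 8
j=11: u_11=39/40 ∈ [19/21, 1) → index 10

0 1 2 3 3 4 5 6 7 7 8 10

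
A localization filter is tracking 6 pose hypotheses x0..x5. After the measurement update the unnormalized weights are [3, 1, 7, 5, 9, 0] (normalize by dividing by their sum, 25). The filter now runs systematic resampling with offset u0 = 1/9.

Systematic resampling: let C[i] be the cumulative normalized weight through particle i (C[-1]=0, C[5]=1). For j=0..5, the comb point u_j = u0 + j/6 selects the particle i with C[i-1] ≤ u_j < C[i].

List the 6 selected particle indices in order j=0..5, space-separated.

C = [3/25, 4/25, 11/25, 16/25, 1, 1]
j=0: u_0=1/9 ∈ [0, 3/25) → index 0
j=1: u_1=5/18 ∈ [4/25, 11/25) → index 2
j=2: u_2=4/9 ∈ [11/25, 16/25) → index 3
j=3: u_3=11/18 ∈ [11/25, 16/25) → index 3
j=4: u_4=7/9 ∈ [16/25, 1) → index 4
j=5: u_5=17/18 ∈ [16/25, 1) → index 4

0 2 3 3 4 4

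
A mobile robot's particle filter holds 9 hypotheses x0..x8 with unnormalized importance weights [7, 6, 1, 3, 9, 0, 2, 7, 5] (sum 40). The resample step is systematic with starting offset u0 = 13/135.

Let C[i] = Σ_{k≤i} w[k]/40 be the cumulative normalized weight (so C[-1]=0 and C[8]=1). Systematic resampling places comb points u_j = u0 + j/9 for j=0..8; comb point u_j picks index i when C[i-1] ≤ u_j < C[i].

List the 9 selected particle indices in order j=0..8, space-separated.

C = [7/40, 13/40, 7/20, 17/40, 13/20, 13/20, 7/10, 7/8, 1]
j=0: u_0=13/135 ∈ [0, 7/40) → index 0
j=1: u_1=28/135 ∈ [7/40, 13/40) → index 1
j=2: u_2=43/135 ∈ [7/40, 13/40) → index 1
j=3: u_3=58/135 ∈ [17/40, 13/20) → index 4
j=4: u_4=73/135 ∈ [17/40, 13/20) → index 4
j=5: u_5=88/135 ∈ [13/20, 7/10) → index 6
j=6: u_6=103/135 ∈ [7/10, 7/8) → index 7
j=7: u_7=118/135 ∈ [7/10, 7/8) → index 7
j=8: u_8=133/135 ∈ [7/8, 1) → index 8

0 1 1 4 4 6 7 7 8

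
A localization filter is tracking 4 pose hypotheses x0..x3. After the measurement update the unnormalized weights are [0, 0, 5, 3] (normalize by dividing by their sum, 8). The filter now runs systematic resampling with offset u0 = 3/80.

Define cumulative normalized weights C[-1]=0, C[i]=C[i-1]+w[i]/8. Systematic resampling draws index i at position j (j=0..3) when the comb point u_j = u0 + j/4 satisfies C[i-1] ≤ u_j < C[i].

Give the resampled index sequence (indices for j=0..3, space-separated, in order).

C = [0, 0, 5/8, 1]
j=0: u_0=3/80 ∈ [0, 5/8) → index 2
j=1: u_1=23/80 ∈ [0, 5/8) → index 2
j=2: u_2=43/80 ∈ [0, 5/8) → index 2
j=3: u_3=63/80 ∈ [5/8, 1) → index 3

2 2 2 3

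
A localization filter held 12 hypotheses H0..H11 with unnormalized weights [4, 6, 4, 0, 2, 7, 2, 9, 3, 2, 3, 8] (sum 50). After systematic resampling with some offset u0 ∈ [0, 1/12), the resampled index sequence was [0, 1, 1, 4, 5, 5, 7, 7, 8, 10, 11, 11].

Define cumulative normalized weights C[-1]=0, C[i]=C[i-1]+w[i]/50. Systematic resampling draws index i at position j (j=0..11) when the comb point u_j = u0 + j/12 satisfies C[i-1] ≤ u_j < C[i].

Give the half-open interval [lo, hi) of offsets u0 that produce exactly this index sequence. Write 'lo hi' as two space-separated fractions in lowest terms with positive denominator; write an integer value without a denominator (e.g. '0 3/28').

3/100 1/30

C = [2/25, 1/5, 7/25, 7/25, 8/25, 23/50, 1/2, 17/25, 37/50, 39/50, 21/25, 1]
j=0 picked index 0: u0 ∈ [0, 2/25)
j=1 picked index 1: u0 ∈ [-1/300, 7/60)
j=2 picked index 1: u0 ∈ [-13/150, 1/30)
j=3 picked index 4: u0 ∈ [3/100, 7/100)
j=4 picked index 5: u0 ∈ [-1/75, 19/150)
j=5 picked index 5: u0 ∈ [-29/300, 13/300)
j=6 picked index 7: u0 ∈ [0, 9/50)
j=7 picked index 7: u0 ∈ [-1/12, 29/300)
j=8 picked index 8: u0 ∈ [1/75, 11/150)
j=9 picked index 10: u0 ∈ [3/100, 9/100)
j=10 picked index 11: u0 ∈ [1/150, 1/6)
j=11 picked index 11: u0 ∈ [-23/300, 1/12)
intersection: [3/100, 1/30)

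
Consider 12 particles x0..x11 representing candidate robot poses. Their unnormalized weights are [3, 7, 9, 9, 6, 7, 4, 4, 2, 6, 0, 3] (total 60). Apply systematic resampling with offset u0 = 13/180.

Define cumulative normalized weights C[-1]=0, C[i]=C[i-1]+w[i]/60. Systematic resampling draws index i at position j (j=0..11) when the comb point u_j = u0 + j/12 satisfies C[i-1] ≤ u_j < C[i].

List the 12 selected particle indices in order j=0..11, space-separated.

1 1 2 3 3 4 5 5 6 8 9 11

C = [1/20, 1/6, 19/60, 7/15, 17/30, 41/60, 3/4, 49/60, 17/20, 19/20, 19/20, 1]
j=0: u_0=13/180 ∈ [1/20, 1/6) → index 1
j=1: u_1=7/45 ∈ [1/20, 1/6) → index 1
j=2: u_2=43/180 ∈ [1/6, 19/60) → index 2
j=3: u_3=29/90 ∈ [19/60, 7/15) → index 3
j=4: u_4=73/180 ∈ [19/60, 7/15) → index 3
j=5: u_5=22/45 ∈ [7/15, 17/30) → index 4
j=6: u_6=103/180 ∈ [17/30, 41/60) → index 5
j=7: u_7=59/90 ∈ [17/30, 41/60) → index 5
j=8: u_8=133/180 ∈ [41/60, 3/4) → index 6
j=9: u_9=37/45 ∈ [49/60, 17/20) → index 8
j=10: u_10=163/180 ∈ [17/20, 19/20) → index 9
j=11: u_11=89/90 ∈ [19/20, 1) → index 11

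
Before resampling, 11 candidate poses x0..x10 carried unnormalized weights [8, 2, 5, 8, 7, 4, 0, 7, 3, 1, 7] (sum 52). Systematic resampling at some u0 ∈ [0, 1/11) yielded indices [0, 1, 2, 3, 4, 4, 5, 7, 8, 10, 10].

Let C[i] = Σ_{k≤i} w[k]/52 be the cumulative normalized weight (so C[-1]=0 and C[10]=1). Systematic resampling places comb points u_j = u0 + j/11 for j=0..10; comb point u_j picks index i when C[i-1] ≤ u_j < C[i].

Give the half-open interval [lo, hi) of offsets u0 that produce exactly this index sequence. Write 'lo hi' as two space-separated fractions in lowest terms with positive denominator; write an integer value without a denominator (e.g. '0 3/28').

C = [2/13, 5/26, 15/52, 23/52, 15/26, 17/26, 17/26, 41/52, 11/13, 45/52, 1]
j=0 picked index 0: u0 ∈ [0, 2/13)
j=1 picked index 1: u0 ∈ [9/143, 29/286)
j=2 picked index 2: u0 ∈ [3/286, 61/572)
j=3 picked index 3: u0 ∈ [9/572, 97/572)
j=4 picked index 4: u0 ∈ [45/572, 61/286)
j=5 picked index 4: u0 ∈ [-7/572, 35/286)
j=6 picked index 5: u0 ∈ [9/286, 31/286)
j=7 picked index 7: u0 ∈ [5/286, 87/572)
j=8 picked index 8: u0 ∈ [35/572, 17/143)
j=9 picked index 10: u0 ∈ [27/572, 2/11)
j=10 picked index 10: u0 ∈ [-25/572, 1/11)
intersection: [45/572, 1/11)

45/572 1/11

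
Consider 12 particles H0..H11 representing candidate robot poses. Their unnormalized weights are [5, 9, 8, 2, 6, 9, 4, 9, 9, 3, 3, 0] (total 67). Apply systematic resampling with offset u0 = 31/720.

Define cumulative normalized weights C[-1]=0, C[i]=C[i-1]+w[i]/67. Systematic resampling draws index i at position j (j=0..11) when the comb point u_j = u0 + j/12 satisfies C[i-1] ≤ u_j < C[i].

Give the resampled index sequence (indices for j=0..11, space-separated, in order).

C = [5/67, 14/67, 22/67, 24/67, 30/67, 39/67, 43/67, 52/67, 61/67, 64/67, 1, 1]
j=0: u_0=31/720 ∈ [0, 5/67) → index 0
j=1: u_1=91/720 ∈ [5/67, 14/67) → index 1
j=2: u_2=151/720 ∈ [14/67, 22/67) → index 2
j=3: u_3=211/720 ∈ [14/67, 22/67) → index 2
j=4: u_4=271/720 ∈ [24/67, 30/67) → index 4
j=5: u_5=331/720 ∈ [30/67, 39/67) → index 5
j=6: u_6=391/720 ∈ [30/67, 39/67) → index 5
j=7: u_7=451/720 ∈ [39/67, 43/67) → index 6
j=8: u_8=511/720 ∈ [43/67, 52/67) → index 7
j=9: u_9=571/720 ∈ [52/67, 61/67) → index 8
j=10: u_10=631/720 ∈ [52/67, 61/67) → index 8
j=11: u_11=691/720 ∈ [64/67, 1) → index 10

0 1 2 2 4 5 5 6 7 8 8 10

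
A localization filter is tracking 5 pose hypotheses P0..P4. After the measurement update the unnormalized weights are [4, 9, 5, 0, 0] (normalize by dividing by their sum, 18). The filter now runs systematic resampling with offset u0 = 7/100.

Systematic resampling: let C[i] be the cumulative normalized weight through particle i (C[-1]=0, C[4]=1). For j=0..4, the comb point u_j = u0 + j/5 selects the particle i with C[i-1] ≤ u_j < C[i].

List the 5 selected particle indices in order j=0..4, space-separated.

C = [2/9, 13/18, 1, 1, 1]
j=0: u_0=7/100 ∈ [0, 2/9) → index 0
j=1: u_1=27/100 ∈ [2/9, 13/18) → index 1
j=2: u_2=47/100 ∈ [2/9, 13/18) → index 1
j=3: u_3=67/100 ∈ [2/9, 13/18) → index 1
j=4: u_4=87/100 ∈ [13/18, 1) → index 2

0 1 1 1 2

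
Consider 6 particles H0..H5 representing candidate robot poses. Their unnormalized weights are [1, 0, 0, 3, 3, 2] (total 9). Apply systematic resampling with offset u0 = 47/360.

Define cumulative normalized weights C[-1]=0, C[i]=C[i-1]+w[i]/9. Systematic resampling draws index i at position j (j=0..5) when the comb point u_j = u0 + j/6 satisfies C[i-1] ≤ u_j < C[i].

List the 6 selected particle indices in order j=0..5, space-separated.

C = [1/9, 1/9, 1/9, 4/9, 7/9, 1]
j=0: u_0=47/360 ∈ [1/9, 4/9) → index 3
j=1: u_1=107/360 ∈ [1/9, 4/9) → index 3
j=2: u_2=167/360 ∈ [4/9, 7/9) → index 4
j=3: u_3=227/360 ∈ [4/9, 7/9) → index 4
j=4: u_4=287/360 ∈ [7/9, 1) → index 5
j=5: u_5=347/360 ∈ [7/9, 1) → index 5

3 3 4 4 5 5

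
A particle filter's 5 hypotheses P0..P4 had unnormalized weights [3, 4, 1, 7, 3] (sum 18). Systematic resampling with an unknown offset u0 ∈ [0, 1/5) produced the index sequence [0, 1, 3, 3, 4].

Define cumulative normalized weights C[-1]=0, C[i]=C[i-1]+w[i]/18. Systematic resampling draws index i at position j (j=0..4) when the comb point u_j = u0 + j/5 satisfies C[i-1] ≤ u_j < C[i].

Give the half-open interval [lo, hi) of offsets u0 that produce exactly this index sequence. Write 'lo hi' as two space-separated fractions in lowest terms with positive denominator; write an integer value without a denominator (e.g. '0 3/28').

2/45 1/6

C = [1/6, 7/18, 4/9, 5/6, 1]
j=0 picked index 0: u0 ∈ [0, 1/6)
j=1 picked index 1: u0 ∈ [-1/30, 17/90)
j=2 picked index 3: u0 ∈ [2/45, 13/30)
j=3 picked index 3: u0 ∈ [-7/45, 7/30)
j=4 picked index 4: u0 ∈ [1/30, 1/5)
intersection: [2/45, 1/6)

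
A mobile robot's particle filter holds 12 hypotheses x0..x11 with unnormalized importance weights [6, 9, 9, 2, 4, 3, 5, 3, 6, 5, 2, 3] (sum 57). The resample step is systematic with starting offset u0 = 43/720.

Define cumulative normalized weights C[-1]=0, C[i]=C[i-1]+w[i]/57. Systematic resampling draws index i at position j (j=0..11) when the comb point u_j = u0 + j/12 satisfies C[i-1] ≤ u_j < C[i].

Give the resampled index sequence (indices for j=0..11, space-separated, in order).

C = [2/19, 5/19, 8/19, 26/57, 10/19, 11/19, 2/3, 41/57, 47/57, 52/57, 18/19, 1]
j=0: u_0=43/720 ∈ [0, 2/19) → index 0
j=1: u_1=103/720 ∈ [2/19, 5/19) → index 1
j=2: u_2=163/720 ∈ [2/19, 5/19) → index 1
j=3: u_3=223/720 ∈ [5/19, 8/19) → index 2
j=4: u_4=283/720 ∈ [5/19, 8/19) → index 2
j=5: u_5=343/720 ∈ [26/57, 10/19) → index 4
j=6: u_6=403/720 ∈ [10/19, 11/19) → index 5
j=7: u_7=463/720 ∈ [11/19, 2/3) → index 6
j=8: u_8=523/720 ∈ [41/57, 47/57) → index 8
j=9: u_9=583/720 ∈ [41/57, 47/57) → index 8
j=10: u_10=643/720 ∈ [47/57, 52/57) → index 9
j=11: u_11=703/720 ∈ [18/19, 1) → index 11

0 1 1 2 2 4 5 6 8 8 9 11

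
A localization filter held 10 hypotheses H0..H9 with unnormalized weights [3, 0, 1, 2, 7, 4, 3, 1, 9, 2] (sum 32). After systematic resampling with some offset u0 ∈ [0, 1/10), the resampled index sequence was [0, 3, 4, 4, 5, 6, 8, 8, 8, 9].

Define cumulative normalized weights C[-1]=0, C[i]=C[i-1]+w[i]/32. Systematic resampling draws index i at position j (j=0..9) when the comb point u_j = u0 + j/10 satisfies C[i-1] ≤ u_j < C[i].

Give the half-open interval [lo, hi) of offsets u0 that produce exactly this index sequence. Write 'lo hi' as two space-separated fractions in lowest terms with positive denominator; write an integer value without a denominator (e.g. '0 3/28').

9/160 7/80

C = [3/32, 3/32, 1/8, 3/16, 13/32, 17/32, 5/8, 21/32, 15/16, 1]
j=0 picked index 0: u0 ∈ [0, 3/32)
j=1 picked index 3: u0 ∈ [1/40, 7/80)
j=2 picked index 4: u0 ∈ [-1/80, 33/160)
j=3 picked index 4: u0 ∈ [-9/80, 17/160)
j=4 picked index 5: u0 ∈ [1/160, 21/160)
j=5 picked index 6: u0 ∈ [1/32, 1/8)
j=6 picked index 8: u0 ∈ [9/160, 27/80)
j=7 picked index 8: u0 ∈ [-7/160, 19/80)
j=8 picked index 8: u0 ∈ [-23/160, 11/80)
j=9 picked index 9: u0 ∈ [3/80, 1/10)
intersection: [9/160, 7/80)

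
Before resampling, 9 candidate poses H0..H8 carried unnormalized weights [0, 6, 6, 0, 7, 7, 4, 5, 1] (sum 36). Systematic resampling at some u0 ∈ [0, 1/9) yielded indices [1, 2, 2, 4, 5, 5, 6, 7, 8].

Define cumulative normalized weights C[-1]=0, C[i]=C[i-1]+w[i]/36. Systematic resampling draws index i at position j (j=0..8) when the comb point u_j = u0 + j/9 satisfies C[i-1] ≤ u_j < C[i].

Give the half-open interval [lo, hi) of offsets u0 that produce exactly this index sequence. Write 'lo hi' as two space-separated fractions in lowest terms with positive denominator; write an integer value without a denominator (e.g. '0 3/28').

1/12 1/9

C = [0, 1/6, 1/3, 1/3, 19/36, 13/18, 5/6, 35/36, 1]
j=0 picked index 1: u0 ∈ [0, 1/6)
j=1 picked index 2: u0 ∈ [1/18, 2/9)
j=2 picked index 2: u0 ∈ [-1/18, 1/9)
j=3 picked index 4: u0 ∈ [0, 7/36)
j=4 picked index 5: u0 ∈ [1/12, 5/18)
j=5 picked index 5: u0 ∈ [-1/36, 1/6)
j=6 picked index 6: u0 ∈ [1/18, 1/6)
j=7 picked index 7: u0 ∈ [1/18, 7/36)
j=8 picked index 8: u0 ∈ [1/12, 1/9)
intersection: [1/12, 1/9)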